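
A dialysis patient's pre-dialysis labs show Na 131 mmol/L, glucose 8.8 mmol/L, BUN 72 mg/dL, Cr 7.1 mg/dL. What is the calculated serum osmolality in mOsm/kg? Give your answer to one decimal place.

Calculated osmolality = 2·Na + glucose + BUN/2.8
= 2·131 + 8.8 + 72/2.8
= 262 + 8.80 + 25.71
= 296.51 mOsm/kg

296.5 mOsm/kg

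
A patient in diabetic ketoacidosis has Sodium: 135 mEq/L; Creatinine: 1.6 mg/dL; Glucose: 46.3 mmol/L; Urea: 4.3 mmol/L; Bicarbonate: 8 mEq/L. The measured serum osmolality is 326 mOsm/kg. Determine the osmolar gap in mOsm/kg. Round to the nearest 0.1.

5.4 mOsm/kg

Calculated osmolality = 2·Na + glucose + urea
= 2·135 + 46.3 + 4.3
= 270 + 46.30 + 4.30
= 320.6 mOsm/kg ≈ 320.6 mOsm/kg
Osmolar gap = measured − calculated = 326 − 320.6 = 5.4 mOsm/kg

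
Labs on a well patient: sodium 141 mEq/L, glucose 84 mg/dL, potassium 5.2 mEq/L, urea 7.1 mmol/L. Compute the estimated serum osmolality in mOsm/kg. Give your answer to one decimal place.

Calculated osmolality = 2·Na + glucose/18 + urea
= 2·141 + 84/18 + 7.1
= 282 + 4.67 + 7.10
= 293.77 mOsm/kg

293.8 mOsm/kg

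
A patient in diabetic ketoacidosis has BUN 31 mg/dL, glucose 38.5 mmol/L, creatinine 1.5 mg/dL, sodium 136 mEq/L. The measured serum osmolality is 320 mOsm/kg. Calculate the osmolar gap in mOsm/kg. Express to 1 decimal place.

Calculated osmolality = 2·Na + glucose + BUN/2.8
= 2·136 + 38.5 + 31/2.8
= 272 + 38.50 + 11.07
= 321.57 mOsm/kg ≈ 321.6 mOsm/kg
Osmolar gap = measured − calculated = 320 − 321.6 = -1.6 mOsm/kg

-1.6 mOsm/kg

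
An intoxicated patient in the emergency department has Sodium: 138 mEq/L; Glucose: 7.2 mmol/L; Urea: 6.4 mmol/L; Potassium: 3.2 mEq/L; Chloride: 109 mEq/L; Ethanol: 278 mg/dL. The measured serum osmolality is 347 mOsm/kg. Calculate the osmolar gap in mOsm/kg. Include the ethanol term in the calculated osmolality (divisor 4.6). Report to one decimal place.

Calculated osmolality = 2·Na + glucose + urea + ethanol/4.6
= 2·138 + 7.2 + 6.4 + 278/4.6
= 276 + 7.20 + 6.40 + 60.43
= 350.03 mOsm/kg ≈ 350.0 mOsm/kg
Osmolar gap = measured − calculated = 347 − 350.0 = -3.0 mOsm/kg

-3.0 mOsm/kg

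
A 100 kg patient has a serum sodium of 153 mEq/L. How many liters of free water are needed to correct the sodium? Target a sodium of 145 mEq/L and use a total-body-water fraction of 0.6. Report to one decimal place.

3.3 L

TBW = 0.6 · 100 = 60 L
Free water deficit = TBW · (Na/145 − 1)
= 60 · (153/145 − 1)
= 60 · 0.0552
= 3.31 L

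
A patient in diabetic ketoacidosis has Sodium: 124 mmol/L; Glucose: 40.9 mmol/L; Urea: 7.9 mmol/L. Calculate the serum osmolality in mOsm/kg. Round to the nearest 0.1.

Calculated osmolality = 2·Na + glucose + urea
= 2·124 + 40.9 + 7.9
= 248 + 40.90 + 7.90
= 296.8 mOsm/kg

296.8 mOsm/kg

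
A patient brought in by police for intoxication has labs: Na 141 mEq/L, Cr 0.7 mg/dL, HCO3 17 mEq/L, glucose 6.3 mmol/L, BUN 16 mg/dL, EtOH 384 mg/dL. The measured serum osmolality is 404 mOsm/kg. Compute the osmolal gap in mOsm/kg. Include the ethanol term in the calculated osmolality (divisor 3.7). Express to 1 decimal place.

Calculated osmolality = 2·Na + glucose + BUN/2.8 + ethanol/3.7
= 2·141 + 6.3 + 16/2.8 + 384/3.7
= 282 + 6.30 + 5.71 + 103.78
= 397.79 mOsm/kg ≈ 397.8 mOsm/kg
Osmolar gap = measured − calculated = 404 − 397.8 = 6.2 mOsm/kg

6.2 mOsm/kg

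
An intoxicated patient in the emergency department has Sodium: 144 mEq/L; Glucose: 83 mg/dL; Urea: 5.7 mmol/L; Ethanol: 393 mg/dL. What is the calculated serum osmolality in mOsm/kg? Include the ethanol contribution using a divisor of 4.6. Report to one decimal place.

383.7 mOsm/kg

Calculated osmolality = 2·Na + glucose/18 + urea + ethanol/4.6
= 2·144 + 83/18 + 5.7 + 393/4.6
= 288 + 4.61 + 5.70 + 85.43
= 383.74 mOsm/kg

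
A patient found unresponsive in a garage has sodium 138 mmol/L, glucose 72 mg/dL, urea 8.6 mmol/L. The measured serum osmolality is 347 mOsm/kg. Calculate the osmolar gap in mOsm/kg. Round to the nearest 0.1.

Calculated osmolality = 2·Na + glucose/18 + urea
= 2·138 + 72/18 + 8.6
= 276 + 4 + 8.60
= 288.6 mOsm/kg ≈ 288.6 mOsm/kg
Osmolar gap = measured − calculated = 347 − 288.6 = 58.4 mOsm/kg

58.4 mOsm/kg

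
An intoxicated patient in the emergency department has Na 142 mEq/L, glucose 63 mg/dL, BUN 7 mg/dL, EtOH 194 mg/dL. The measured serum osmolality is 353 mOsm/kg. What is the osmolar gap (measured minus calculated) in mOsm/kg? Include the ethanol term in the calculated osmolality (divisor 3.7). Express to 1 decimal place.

Calculated osmolality = 2·Na + glucose/18 + BUN/2.8 + ethanol/3.7
= 2·142 + 63/18 + 7/2.8 + 194/3.7
= 284 + 3.50 + 2.50 + 52.43
= 342.43 mOsm/kg ≈ 342.4 mOsm/kg
Osmolar gap = measured − calculated = 353 − 342.4 = 10.6 mOsm/kg

10.6 mOsm/kg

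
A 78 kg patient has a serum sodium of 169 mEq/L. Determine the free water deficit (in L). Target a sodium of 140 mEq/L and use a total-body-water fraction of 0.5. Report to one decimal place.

8.1 L

TBW = 0.5 · 78 = 39 L
Free water deficit = TBW · (Na/140 − 1)
= 39 · (169/140 − 1)
= 39 · 0.2071
= 8.08 L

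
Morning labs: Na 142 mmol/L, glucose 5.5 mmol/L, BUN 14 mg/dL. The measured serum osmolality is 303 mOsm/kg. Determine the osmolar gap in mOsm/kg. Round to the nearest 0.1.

Calculated osmolality = 2·Na + glucose + BUN/2.8
= 2·142 + 5.5 + 14/2.8
= 284 + 5.50 + 5
= 294.5 mOsm/kg ≈ 294.5 mOsm/kg
Osmolar gap = measured − calculated = 303 − 294.5 = 8.5 mOsm/kg

8.5 mOsm/kg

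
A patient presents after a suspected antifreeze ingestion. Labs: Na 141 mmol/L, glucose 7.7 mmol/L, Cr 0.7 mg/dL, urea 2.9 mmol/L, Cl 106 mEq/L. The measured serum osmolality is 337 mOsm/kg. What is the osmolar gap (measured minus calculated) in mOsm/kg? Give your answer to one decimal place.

44.4 mOsm/kg

Calculated osmolality = 2·Na + glucose + urea
= 2·141 + 7.7 + 2.9
= 282 + 7.70 + 2.90
= 292.6 mOsm/kg ≈ 292.6 mOsm/kg
Osmolar gap = measured − calculated = 337 − 292.6 = 44.4 mOsm/kg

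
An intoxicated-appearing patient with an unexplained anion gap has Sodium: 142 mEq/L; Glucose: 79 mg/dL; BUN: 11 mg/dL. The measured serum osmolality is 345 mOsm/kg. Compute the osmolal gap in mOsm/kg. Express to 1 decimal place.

Calculated osmolality = 2·Na + glucose/18 + BUN/2.8
= 2·142 + 79/18 + 11/2.8
= 284 + 4.39 + 3.93
= 292.32 mOsm/kg ≈ 292.3 mOsm/kg
Osmolar gap = measured − calculated = 345 − 292.3 = 52.7 mOsm/kg

52.7 mOsm/kg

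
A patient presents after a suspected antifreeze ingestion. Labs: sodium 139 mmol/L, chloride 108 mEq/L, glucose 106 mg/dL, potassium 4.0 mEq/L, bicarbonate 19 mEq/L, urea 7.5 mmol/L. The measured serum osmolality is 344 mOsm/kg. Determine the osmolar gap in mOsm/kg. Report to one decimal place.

Calculated osmolality = 2·Na + glucose/18 + urea
= 2·139 + 106/18 + 7.5
= 278 + 5.89 + 7.50
= 291.39 mOsm/kg ≈ 291.4 mOsm/kg
Osmolar gap = measured − calculated = 344 − 291.4 = 52.6 mOsm/kg

52.6 mOsm/kg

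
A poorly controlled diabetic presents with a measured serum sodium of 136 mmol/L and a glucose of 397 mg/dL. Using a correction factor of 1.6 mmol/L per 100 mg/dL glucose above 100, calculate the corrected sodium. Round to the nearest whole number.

Corrected Na = measured Na + 1.6 · (glucose − 100)/100
= 136 + 1.6 · (397 − 100)/100
= 136 + 4.8
= 140.8 mmol/L

141 mmol/L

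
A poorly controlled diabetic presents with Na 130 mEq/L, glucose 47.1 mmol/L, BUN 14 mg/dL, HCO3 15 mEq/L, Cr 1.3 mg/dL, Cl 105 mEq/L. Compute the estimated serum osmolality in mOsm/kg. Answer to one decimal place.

312.1 mOsm/kg

Calculated osmolality = 2·Na + glucose + BUN/2.8
= 2·130 + 47.1 + 14/2.8
= 260 + 47.10 + 5
= 312.1 mOsm/kg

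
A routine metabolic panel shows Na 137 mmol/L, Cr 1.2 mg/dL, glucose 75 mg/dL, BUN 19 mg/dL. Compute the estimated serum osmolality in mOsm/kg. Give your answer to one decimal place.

285.0 mOsm/kg

Calculated osmolality = 2·Na + glucose/18 + BUN/2.8
= 2·137 + 75/18 + 19/2.8
= 274 + 4.17 + 6.79
= 284.96 mOsm/kg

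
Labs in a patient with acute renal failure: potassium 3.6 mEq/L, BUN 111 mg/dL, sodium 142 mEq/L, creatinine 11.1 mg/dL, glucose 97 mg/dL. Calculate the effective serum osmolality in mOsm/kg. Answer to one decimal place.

289.4 mOsm/kg

Effective osmolality excludes urea (freely permeant across cell membranes):
2·Na + glucose/18
= 2·142 + 97/18
= 284 + 5.39
= 289.39 mOsm/kg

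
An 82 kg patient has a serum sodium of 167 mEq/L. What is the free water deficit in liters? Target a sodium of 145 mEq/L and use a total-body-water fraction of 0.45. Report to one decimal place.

5.6 L

TBW = 0.45 · 82 = 36.9 L
Free water deficit = TBW · (Na/145 − 1)
= 36.9 · (167/145 − 1)
= 36.9 · 0.1517
= 5.6 L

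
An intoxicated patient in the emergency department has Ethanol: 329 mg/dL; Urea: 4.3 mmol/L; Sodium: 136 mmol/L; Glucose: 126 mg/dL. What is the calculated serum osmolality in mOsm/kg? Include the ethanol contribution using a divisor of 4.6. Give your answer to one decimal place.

Calculated osmolality = 2·Na + glucose/18 + urea + ethanol/4.6
= 2·136 + 126/18 + 4.3 + 329/4.6
= 272 + 7 + 4.30 + 71.52
= 354.82 mOsm/kg

354.8 mOsm/kg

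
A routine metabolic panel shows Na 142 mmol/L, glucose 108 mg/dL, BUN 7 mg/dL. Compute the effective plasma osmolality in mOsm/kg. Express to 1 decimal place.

290.0 mOsm/kg

Effective osmolality excludes urea (freely permeant across cell membranes):
2·Na + glucose/18
= 2·142 + 108/18
= 284 + 6
= 290 mOsm/kg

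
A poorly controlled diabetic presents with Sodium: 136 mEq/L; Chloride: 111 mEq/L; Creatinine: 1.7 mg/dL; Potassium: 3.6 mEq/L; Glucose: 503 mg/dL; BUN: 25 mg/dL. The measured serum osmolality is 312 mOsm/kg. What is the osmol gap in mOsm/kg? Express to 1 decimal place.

3.1 mOsm/kg

Calculated osmolality = 2·Na + glucose/18 + BUN/2.8
= 2·136 + 503/18 + 25/2.8
= 272 + 27.94 + 8.93
= 308.87 mOsm/kg ≈ 308.9 mOsm/kg
Osmolar gap = measured − calculated = 312 − 308.9 = 3.1 mOsm/kg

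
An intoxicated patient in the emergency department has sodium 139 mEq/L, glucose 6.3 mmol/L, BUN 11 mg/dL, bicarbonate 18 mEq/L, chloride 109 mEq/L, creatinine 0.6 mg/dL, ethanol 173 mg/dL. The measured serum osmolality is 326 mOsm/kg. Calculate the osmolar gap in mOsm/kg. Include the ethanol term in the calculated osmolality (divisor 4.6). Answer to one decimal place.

0.2 mOsm/kg

Calculated osmolality = 2·Na + glucose + BUN/2.8 + ethanol/4.6
= 2·139 + 6.3 + 11/2.8 + 173/4.6
= 278 + 6.30 + 3.93 + 37.61
= 325.84 mOsm/kg ≈ 325.8 mOsm/kg
Osmolar gap = measured − calculated = 326 − 325.8 = 0.2 mOsm/kg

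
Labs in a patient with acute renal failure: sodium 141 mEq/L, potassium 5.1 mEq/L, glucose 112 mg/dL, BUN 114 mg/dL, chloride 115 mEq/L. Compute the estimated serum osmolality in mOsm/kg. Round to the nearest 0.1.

Calculated osmolality = 2·Na + glucose/18 + BUN/2.8
= 2·141 + 112/18 + 114/2.8
= 282 + 6.22 + 40.71
= 328.93 mOsm/kg

328.9 mOsm/kg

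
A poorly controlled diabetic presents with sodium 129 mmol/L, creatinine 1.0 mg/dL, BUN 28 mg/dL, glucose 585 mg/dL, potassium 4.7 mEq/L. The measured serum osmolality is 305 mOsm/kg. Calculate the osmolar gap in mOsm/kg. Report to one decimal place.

4.5 mOsm/kg

Calculated osmolality = 2·Na + glucose/18 + BUN/2.8
= 2·129 + 585/18 + 28/2.8
= 258 + 32.50 + 10
= 300.5 mOsm/kg ≈ 300.5 mOsm/kg
Osmolar gap = measured − calculated = 305 − 300.5 = 4.5 mOsm/kg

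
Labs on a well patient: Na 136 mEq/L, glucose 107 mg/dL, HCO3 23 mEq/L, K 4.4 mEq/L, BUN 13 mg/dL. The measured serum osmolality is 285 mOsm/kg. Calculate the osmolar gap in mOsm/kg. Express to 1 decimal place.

Calculated osmolality = 2·Na + glucose/18 + BUN/2.8
= 2·136 + 107/18 + 13/2.8
= 272 + 5.94 + 4.64
= 282.58 mOsm/kg ≈ 282.6 mOsm/kg
Osmolar gap = measured − calculated = 285 − 282.6 = 2.4 mOsm/kg

2.4 mOsm/kg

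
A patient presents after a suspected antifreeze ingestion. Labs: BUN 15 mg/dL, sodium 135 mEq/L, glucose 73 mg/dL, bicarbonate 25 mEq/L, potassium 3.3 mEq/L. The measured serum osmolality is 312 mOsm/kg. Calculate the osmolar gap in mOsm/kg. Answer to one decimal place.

Calculated osmolality = 2·Na + glucose/18 + BUN/2.8
= 2·135 + 73/18 + 15/2.8
= 270 + 4.06 + 5.36
= 279.42 mOsm/kg ≈ 279.4 mOsm/kg
Osmolar gap = measured − calculated = 312 − 279.4 = 32.6 mOsm/kg

32.6 mOsm/kg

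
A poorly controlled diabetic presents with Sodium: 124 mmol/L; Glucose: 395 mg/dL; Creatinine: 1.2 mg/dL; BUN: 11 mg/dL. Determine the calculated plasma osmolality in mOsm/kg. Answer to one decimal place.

273.9 mOsm/kg

Calculated osmolality = 2·Na + glucose/18 + BUN/2.8
= 2·124 + 395/18 + 11/2.8
= 248 + 21.94 + 3.93
= 273.87 mOsm/kg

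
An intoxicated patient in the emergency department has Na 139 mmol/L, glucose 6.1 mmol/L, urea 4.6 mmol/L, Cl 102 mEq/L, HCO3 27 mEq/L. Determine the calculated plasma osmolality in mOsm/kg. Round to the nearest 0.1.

288.7 mOsm/kg

Calculated osmolality = 2·Na + glucose + urea
= 2·139 + 6.1 + 4.6
= 278 + 6.10 + 4.60
= 288.7 mOsm/kg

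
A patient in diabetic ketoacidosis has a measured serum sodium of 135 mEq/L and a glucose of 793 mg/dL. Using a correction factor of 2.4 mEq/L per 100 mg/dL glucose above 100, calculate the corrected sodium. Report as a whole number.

Corrected Na = measured Na + 2.4 · (glucose − 100)/100
= 135 + 2.4 · (793 − 100)/100
= 135 + 16.6
= 151.6 mEq/L

152 mEq/L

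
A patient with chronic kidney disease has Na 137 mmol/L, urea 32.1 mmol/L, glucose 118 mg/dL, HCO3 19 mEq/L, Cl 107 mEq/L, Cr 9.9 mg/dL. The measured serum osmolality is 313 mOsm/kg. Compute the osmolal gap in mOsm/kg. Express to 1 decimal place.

0.3 mOsm/kg

Calculated osmolality = 2·Na + glucose/18 + urea
= 2·137 + 118/18 + 32.1
= 274 + 6.56 + 32.10
= 312.66 mOsm/kg ≈ 312.7 mOsm/kg
Osmolar gap = measured − calculated = 313 − 312.7 = 0.3 mOsm/kg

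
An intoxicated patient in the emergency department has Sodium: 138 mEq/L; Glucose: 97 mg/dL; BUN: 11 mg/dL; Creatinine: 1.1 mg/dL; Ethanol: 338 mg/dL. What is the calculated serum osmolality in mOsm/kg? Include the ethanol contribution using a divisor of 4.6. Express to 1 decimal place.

Calculated osmolality = 2·Na + glucose/18 + BUN/2.8 + ethanol/4.6
= 2·138 + 97/18 + 11/2.8 + 338/4.6
= 276 + 5.39 + 3.93 + 73.48
= 358.8 mOsm/kg

358.8 mOsm/kg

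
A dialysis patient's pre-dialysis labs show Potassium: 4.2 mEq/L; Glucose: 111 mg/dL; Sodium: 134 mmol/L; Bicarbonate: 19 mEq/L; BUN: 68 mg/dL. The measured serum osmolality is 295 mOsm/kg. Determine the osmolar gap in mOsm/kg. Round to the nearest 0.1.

-3.5 mOsm/kg

Calculated osmolality = 2·Na + glucose/18 + BUN/2.8
= 2·134 + 111/18 + 68/2.8
= 268 + 6.17 + 24.29
= 298.46 mOsm/kg ≈ 298.5 mOsm/kg
Osmolar gap = measured − calculated = 295 − 298.5 = -3.5 mOsm/kg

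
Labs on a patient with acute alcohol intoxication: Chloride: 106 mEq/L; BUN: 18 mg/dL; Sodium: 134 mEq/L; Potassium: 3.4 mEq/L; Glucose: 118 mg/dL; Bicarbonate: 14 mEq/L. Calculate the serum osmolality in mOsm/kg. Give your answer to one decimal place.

Calculated osmolality = 2·Na + glucose/18 + BUN/2.8
= 2·134 + 118/18 + 18/2.8
= 268 + 6.56 + 6.43
= 280.99 mOsm/kg

281.0 mOsm/kg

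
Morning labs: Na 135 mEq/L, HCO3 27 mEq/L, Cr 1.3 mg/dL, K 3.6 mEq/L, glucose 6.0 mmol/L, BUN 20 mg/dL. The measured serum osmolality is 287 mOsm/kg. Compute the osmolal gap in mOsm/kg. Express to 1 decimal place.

Calculated osmolality = 2·Na + glucose + BUN/2.8
= 2·135 + 6 + 20/2.8
= 270 + 6 + 7.14
= 283.14 mOsm/kg ≈ 283.1 mOsm/kg
Osmolar gap = measured − calculated = 287 − 283.1 = 3.9 mOsm/kg

3.9 mOsm/kg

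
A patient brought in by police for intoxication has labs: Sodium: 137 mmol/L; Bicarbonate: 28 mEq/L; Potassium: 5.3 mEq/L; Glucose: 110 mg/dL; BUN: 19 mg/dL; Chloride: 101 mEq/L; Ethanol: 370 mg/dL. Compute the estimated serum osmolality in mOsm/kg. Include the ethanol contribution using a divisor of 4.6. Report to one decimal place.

Calculated osmolality = 2·Na + glucose/18 + BUN/2.8 + ethanol/4.6
= 2·137 + 110/18 + 19/2.8 + 370/4.6
= 274 + 6.11 + 6.79 + 80.43
= 367.33 mOsm/kg

367.3 mOsm/kg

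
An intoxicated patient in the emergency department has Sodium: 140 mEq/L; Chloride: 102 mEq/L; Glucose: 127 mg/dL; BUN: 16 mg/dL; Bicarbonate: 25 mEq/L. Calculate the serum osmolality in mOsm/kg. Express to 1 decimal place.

Calculated osmolality = 2·Na + glucose/18 + BUN/2.8
= 2·140 + 127/18 + 16/2.8
= 280 + 7.06 + 5.71
= 292.77 mOsm/kg

292.8 mOsm/kg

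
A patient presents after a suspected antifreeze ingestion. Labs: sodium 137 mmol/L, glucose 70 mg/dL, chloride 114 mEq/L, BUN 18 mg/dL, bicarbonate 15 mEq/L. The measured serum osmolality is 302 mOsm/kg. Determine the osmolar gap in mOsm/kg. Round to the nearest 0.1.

17.7 mOsm/kg

Calculated osmolality = 2·Na + glucose/18 + BUN/2.8
= 2·137 + 70/18 + 18/2.8
= 274 + 3.89 + 6.43
= 284.32 mOsm/kg ≈ 284.3 mOsm/kg
Osmolar gap = measured − calculated = 302 − 284.3 = 17.7 mOsm/kg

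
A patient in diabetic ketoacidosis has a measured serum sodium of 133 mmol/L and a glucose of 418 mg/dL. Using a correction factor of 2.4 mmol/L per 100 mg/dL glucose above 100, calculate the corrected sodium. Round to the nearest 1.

141 mmol/L

Corrected Na = measured Na + 2.4 · (glucose − 100)/100
= 133 + 2.4 · (418 − 100)/100
= 133 + 7.6
= 140.6 mmol/L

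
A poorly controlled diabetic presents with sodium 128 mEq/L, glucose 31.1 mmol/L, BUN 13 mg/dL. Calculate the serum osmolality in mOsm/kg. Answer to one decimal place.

291.7 mOsm/kg

Calculated osmolality = 2·Na + glucose + BUN/2.8
= 2·128 + 31.1 + 13/2.8
= 256 + 31.10 + 4.64
= 291.74 mOsm/kg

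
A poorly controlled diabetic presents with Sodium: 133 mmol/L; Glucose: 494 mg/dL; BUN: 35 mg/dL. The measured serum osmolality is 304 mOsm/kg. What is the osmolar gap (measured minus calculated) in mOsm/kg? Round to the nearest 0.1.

Calculated osmolality = 2·Na + glucose/18 + BUN/2.8
= 2·133 + 494/18 + 35/2.8
= 266 + 27.44 + 12.50
= 305.94 mOsm/kg ≈ 305.9 mOsm/kg
Osmolar gap = measured − calculated = 304 − 305.9 = -1.9 mOsm/kg

-1.9 mOsm/kg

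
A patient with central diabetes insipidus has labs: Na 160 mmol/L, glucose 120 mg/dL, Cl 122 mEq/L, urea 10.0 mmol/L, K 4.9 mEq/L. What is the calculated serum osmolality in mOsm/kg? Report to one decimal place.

336.7 mOsm/kg

Calculated osmolality = 2·Na + glucose/18 + urea
= 2·160 + 120/18 + 10
= 320 + 6.67 + 10
= 336.67 mOsm/kg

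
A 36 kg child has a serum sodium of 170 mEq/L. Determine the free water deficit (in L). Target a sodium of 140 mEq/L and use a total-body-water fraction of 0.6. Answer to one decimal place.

TBW = 0.6 · 36 = 21.6 L
Free water deficit = TBW · (Na/140 − 1)
= 21.6 · (170/140 − 1)
= 21.6 · 0.2143
= 4.63 L

4.6 L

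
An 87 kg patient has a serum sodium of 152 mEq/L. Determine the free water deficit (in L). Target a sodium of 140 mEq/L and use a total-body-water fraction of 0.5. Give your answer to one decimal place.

3.7 L

TBW = 0.5 · 87 = 43.5 L
Free water deficit = TBW · (Na/140 − 1)
= 43.5 · (152/140 − 1)
= 43.5 · 0.0857
= 3.73 L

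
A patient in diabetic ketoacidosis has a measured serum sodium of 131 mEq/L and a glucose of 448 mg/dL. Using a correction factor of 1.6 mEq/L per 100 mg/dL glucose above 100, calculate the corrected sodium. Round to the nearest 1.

137 mEq/L

Corrected Na = measured Na + 1.6 · (glucose − 100)/100
= 131 + 1.6 · (448 − 100)/100
= 131 + 5.6
= 136.6 mEq/L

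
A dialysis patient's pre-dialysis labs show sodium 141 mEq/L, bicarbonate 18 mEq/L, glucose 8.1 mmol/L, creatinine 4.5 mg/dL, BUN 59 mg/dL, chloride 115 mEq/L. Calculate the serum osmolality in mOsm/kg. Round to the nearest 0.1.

311.2 mOsm/kg

Calculated osmolality = 2·Na + glucose + BUN/2.8
= 2·141 + 8.1 + 59/2.8
= 282 + 8.10 + 21.07
= 311.17 mOsm/kg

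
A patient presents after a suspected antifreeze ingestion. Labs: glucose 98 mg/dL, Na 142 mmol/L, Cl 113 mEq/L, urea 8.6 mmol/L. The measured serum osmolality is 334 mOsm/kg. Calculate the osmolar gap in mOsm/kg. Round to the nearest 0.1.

36.0 mOsm/kg

Calculated osmolality = 2·Na + glucose/18 + urea
= 2·142 + 98/18 + 8.6
= 284 + 5.44 + 8.60
= 298.04 mOsm/kg ≈ 298.0 mOsm/kg
Osmolar gap = measured − calculated = 334 − 298.0 = 36.0 mOsm/kg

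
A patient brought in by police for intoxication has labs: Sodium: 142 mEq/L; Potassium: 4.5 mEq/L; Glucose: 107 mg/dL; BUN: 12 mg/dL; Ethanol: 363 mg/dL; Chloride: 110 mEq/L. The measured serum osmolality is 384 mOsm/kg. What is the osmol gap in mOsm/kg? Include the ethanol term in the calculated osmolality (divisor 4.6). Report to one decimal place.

10.9 mOsm/kg

Calculated osmolality = 2·Na + glucose/18 + BUN/2.8 + ethanol/4.6
= 2·142 + 107/18 + 12/2.8 + 363/4.6
= 284 + 5.94 + 4.29 + 78.91
= 373.14 mOsm/kg ≈ 373.1 mOsm/kg
Osmolar gap = measured − calculated = 384 − 373.1 = 10.9 mOsm/kg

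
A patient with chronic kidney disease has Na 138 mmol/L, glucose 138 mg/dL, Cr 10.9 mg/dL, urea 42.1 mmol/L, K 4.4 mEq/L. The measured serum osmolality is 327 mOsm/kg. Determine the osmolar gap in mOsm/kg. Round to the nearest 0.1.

1.2 mOsm/kg

Calculated osmolality = 2·Na + glucose/18 + urea
= 2·138 + 138/18 + 42.1
= 276 + 7.67 + 42.10
= 325.77 mOsm/kg ≈ 325.8 mOsm/kg
Osmolar gap = measured − calculated = 327 − 325.8 = 1.2 mOsm/kg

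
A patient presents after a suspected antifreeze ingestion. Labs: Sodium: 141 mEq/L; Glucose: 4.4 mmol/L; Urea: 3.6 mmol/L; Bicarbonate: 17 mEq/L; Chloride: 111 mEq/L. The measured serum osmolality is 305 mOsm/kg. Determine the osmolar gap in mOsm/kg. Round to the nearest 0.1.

Calculated osmolality = 2·Na + glucose + urea
= 2·141 + 4.4 + 3.6
= 282 + 4.40 + 3.60
= 290 mOsm/kg ≈ 290.0 mOsm/kg
Osmolar gap = measured − calculated = 305 − 290.0 = 15.0 mOsm/kg

15.0 mOsm/kg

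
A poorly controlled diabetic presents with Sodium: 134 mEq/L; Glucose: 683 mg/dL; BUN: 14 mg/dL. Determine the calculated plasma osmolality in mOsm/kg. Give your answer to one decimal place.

310.9 mOsm/kg

Calculated osmolality = 2·Na + glucose/18 + BUN/2.8
= 2·134 + 683/18 + 14/2.8
= 268 + 37.94 + 5
= 310.94 mOsm/kg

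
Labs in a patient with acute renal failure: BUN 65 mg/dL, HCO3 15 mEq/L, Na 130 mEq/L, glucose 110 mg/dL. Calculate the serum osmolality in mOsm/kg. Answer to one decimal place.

Calculated osmolality = 2·Na + glucose/18 + BUN/2.8
= 2·130 + 110/18 + 65/2.8
= 260 + 6.11 + 23.21
= 289.32 mOsm/kg

289.3 mOsm/kg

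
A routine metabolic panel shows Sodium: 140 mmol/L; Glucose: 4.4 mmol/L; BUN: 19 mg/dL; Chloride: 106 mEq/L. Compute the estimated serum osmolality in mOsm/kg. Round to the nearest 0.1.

291.2 mOsm/kg

Calculated osmolality = 2·Na + glucose + BUN/2.8
= 2·140 + 4.4 + 19/2.8
= 280 + 4.40 + 6.79
= 291.19 mOsm/kg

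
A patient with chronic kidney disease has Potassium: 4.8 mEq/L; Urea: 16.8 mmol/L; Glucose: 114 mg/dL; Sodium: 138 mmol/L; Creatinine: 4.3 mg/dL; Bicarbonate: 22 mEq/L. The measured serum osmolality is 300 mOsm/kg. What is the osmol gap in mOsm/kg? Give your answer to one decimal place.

Calculated osmolality = 2·Na + glucose/18 + urea
= 2·138 + 114/18 + 16.8
= 276 + 6.33 + 16.80
= 299.13 mOsm/kg ≈ 299.1 mOsm/kg
Osmolar gap = measured − calculated = 300 − 299.1 = 0.9 mOsm/kg

0.9 mOsm/kg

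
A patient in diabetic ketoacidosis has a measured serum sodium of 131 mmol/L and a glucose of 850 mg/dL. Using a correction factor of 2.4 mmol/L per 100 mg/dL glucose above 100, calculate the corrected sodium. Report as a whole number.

Corrected Na = measured Na + 2.4 · (glucose − 100)/100
= 131 + 2.4 · (850 − 100)/100
= 131 + 18
= 149 mmol/L

149 mmol/L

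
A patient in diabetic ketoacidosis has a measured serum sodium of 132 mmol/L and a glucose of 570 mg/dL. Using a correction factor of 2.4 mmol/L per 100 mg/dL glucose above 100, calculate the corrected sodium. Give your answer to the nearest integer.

Corrected Na = measured Na + 2.4 · (glucose − 100)/100
= 132 + 2.4 · (570 − 100)/100
= 132 + 11.3
= 143.3 mmol/L

143 mmol/L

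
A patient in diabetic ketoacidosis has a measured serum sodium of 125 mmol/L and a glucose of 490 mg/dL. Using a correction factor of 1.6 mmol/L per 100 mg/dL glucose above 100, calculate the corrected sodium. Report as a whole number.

131 mmol/L

Corrected Na = measured Na + 1.6 · (glucose − 100)/100
= 125 + 1.6 · (490 − 100)/100
= 125 + 6.2
= 131.2 mmol/L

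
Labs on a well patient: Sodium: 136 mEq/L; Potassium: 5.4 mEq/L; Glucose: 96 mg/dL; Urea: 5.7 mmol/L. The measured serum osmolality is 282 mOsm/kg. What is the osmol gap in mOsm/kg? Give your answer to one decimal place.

-1.0 mOsm/kg

Calculated osmolality = 2·Na + glucose/18 + urea
= 2·136 + 96/18 + 5.7
= 272 + 5.33 + 5.70
= 283.03 mOsm/kg ≈ 283.0 mOsm/kg
Osmolar gap = measured − calculated = 282 − 283.0 = -1.0 mOsm/kg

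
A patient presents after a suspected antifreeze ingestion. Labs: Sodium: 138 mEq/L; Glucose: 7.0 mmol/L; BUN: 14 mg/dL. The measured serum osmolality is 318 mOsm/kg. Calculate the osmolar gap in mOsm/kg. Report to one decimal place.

30.0 mOsm/kg

Calculated osmolality = 2·Na + glucose + BUN/2.8
= 2·138 + 7 + 14/2.8
= 276 + 7 + 5
= 288 mOsm/kg ≈ 288.0 mOsm/kg
Osmolar gap = measured − calculated = 318 − 288.0 = 30.0 mOsm/kg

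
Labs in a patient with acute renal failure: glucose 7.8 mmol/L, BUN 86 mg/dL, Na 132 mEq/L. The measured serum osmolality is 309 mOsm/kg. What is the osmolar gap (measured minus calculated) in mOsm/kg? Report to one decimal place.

6.5 mOsm/kg

Calculated osmolality = 2·Na + glucose + BUN/2.8
= 2·132 + 7.8 + 86/2.8
= 264 + 7.80 + 30.71
= 302.51 mOsm/kg ≈ 302.5 mOsm/kg
Osmolar gap = measured − calculated = 309 − 302.5 = 6.5 mOsm/kg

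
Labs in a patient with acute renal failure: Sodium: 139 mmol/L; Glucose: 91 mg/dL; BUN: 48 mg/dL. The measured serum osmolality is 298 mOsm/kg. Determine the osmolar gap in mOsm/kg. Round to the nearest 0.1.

-2.2 mOsm/kg

Calculated osmolality = 2·Na + glucose/18 + BUN/2.8
= 2·139 + 91/18 + 48/2.8
= 278 + 5.06 + 17.14
= 300.2 mOsm/kg ≈ 300.2 mOsm/kg
Osmolar gap = measured − calculated = 298 − 300.2 = -2.2 mOsm/kg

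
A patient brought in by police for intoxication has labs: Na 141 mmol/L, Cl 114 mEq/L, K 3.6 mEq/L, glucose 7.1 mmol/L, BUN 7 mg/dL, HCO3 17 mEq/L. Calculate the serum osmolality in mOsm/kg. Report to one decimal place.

291.6 mOsm/kg

Calculated osmolality = 2·Na + glucose + BUN/2.8
= 2·141 + 7.1 + 7/2.8
= 282 + 7.10 + 2.50
= 291.6 mOsm/kg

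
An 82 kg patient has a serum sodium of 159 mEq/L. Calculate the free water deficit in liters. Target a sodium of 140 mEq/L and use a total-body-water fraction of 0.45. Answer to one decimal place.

TBW = 0.45 · 82 = 36.9 L
Free water deficit = TBW · (Na/140 − 1)
= 36.9 · (159/140 − 1)
= 36.9 · 0.1357
= 5.01 L

5.0 L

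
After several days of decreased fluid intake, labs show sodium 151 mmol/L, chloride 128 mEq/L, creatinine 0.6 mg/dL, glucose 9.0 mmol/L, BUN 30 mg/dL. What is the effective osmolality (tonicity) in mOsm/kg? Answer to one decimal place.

311.0 mOsm/kg

Effective osmolality excludes urea (freely permeant across cell membranes):
2·Na + glucose
= 2·151 + 9
= 302 + 9
= 311 mOsm/kg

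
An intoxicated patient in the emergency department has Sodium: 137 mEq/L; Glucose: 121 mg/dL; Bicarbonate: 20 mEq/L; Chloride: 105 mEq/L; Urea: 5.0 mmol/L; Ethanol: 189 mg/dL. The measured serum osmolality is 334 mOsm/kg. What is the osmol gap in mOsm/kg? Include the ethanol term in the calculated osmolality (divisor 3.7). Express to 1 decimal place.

-2.8 mOsm/kg

Calculated osmolality = 2·Na + glucose/18 + urea + ethanol/3.7
= 2·137 + 121/18 + 5 + 189/3.7
= 274 + 6.72 + 5 + 51.08
= 336.8 mOsm/kg ≈ 336.8 mOsm/kg
Osmolar gap = measured − calculated = 334 − 336.8 = -2.8 mOsm/kg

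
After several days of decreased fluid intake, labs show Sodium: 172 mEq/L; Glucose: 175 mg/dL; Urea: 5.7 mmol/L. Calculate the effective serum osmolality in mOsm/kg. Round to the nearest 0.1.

Effective osmolality excludes urea (freely permeant across cell membranes):
2·Na + glucose/18
= 2·172 + 175/18
= 344 + 9.72
= 353.72 mOsm/kg

353.7 mOsm/kg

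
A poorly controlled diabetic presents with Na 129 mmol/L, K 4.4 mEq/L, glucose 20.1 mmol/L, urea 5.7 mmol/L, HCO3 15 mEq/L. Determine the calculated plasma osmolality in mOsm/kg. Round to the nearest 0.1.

283.8 mOsm/kg

Calculated osmolality = 2·Na + glucose + urea
= 2·129 + 20.1 + 5.7
= 258 + 20.10 + 5.70
= 283.8 mOsm/kg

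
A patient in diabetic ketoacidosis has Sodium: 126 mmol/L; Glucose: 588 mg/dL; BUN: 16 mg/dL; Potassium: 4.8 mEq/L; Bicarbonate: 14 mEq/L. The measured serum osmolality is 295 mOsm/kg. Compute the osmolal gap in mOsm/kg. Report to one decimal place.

Calculated osmolality = 2·Na + glucose/18 + BUN/2.8
= 2·126 + 588/18 + 16/2.8
= 252 + 32.67 + 5.71
= 290.38 mOsm/kg ≈ 290.4 mOsm/kg
Osmolar gap = measured − calculated = 295 − 290.4 = 4.6 mOsm/kg

4.6 mOsm/kg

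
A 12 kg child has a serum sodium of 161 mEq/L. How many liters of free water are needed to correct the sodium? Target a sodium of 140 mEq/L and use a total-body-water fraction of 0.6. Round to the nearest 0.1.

1.1 L

TBW = 0.6 · 12 = 7.2 L
Free water deficit = TBW · (Na/140 − 1)
= 7.2 · (161/140 − 1)
= 7.2 · 0.15
= 1.08 L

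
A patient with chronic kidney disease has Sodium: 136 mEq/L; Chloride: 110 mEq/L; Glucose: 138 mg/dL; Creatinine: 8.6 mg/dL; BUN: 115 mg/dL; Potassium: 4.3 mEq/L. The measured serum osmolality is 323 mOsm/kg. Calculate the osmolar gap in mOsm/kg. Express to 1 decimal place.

2.3 mOsm/kg

Calculated osmolality = 2·Na + glucose/18 + BUN/2.8
= 2·136 + 138/18 + 115/2.8
= 272 + 7.67 + 41.07
= 320.74 mOsm/kg ≈ 320.7 mOsm/kg
Osmolar gap = measured − calculated = 323 − 320.7 = 2.3 mOsm/kg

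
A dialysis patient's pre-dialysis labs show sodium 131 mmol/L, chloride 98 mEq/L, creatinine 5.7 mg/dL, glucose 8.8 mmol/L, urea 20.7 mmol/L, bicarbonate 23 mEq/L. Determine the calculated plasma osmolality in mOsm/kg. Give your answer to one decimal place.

Calculated osmolality = 2·Na + glucose + urea
= 2·131 + 8.8 + 20.7
= 262 + 8.80 + 20.70
= 291.5 mOsm/kg

291.5 mOsm/kg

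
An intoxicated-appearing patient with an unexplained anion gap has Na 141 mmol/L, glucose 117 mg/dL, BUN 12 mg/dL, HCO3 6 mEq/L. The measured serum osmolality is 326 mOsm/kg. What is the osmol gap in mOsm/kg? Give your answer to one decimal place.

Calculated osmolality = 2·Na + glucose/18 + BUN/2.8
= 2·141 + 117/18 + 12/2.8
= 282 + 6.50 + 4.29
= 292.79 mOsm/kg ≈ 292.8 mOsm/kg
Osmolar gap = measured − calculated = 326 − 292.8 = 33.2 mOsm/kg

33.2 mOsm/kg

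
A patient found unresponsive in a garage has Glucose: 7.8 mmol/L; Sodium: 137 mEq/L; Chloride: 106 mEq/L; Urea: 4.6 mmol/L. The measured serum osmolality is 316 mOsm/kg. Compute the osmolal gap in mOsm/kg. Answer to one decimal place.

Calculated osmolality = 2·Na + glucose + urea
= 2·137 + 7.8 + 4.6
= 274 + 7.80 + 4.60
= 286.4 mOsm/kg ≈ 286.4 mOsm/kg
Osmolar gap = measured − calculated = 316 − 286.4 = 29.6 mOsm/kg

29.6 mOsm/kg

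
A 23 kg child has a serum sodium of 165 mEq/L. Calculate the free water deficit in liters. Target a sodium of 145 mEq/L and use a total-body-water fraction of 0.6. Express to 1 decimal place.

1.9 L

TBW = 0.6 · 23 = 13.8 L
Free water deficit = TBW · (Na/145 − 1)
= 13.8 · (165/145 − 1)
= 13.8 · 0.1379
= 1.9 L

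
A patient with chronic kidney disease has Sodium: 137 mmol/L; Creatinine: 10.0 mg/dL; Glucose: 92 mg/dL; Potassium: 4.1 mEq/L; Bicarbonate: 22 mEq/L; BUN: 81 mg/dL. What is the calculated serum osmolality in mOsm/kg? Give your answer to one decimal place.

Calculated osmolality = 2·Na + glucose/18 + BUN/2.8
= 2·137 + 92/18 + 81/2.8
= 274 + 5.11 + 28.93
= 308.04 mOsm/kg

308.0 mOsm/kg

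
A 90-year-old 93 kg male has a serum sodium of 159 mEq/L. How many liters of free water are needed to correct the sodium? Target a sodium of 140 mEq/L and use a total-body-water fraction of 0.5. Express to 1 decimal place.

6.3 L

TBW = 0.5 · 93 = 46.5 L
Free water deficit = TBW · (Na/140 − 1)
= 46.5 · (159/140 − 1)
= 46.5 · 0.1357
= 6.31 L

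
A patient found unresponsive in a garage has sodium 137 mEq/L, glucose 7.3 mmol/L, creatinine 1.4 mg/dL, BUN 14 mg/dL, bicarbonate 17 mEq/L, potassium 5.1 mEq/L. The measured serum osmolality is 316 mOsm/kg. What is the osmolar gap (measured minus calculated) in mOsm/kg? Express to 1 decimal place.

29.7 mOsm/kg

Calculated osmolality = 2·Na + glucose + BUN/2.8
= 2·137 + 7.3 + 14/2.8
= 274 + 7.30 + 5
= 286.3 mOsm/kg ≈ 286.3 mOsm/kg
Osmolar gap = measured − calculated = 316 − 286.3 = 29.7 mOsm/kg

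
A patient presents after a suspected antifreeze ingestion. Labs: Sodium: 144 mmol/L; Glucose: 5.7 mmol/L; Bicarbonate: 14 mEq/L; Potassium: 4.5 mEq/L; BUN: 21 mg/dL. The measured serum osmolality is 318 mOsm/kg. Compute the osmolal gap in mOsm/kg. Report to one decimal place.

16.8 mOsm/kg

Calculated osmolality = 2·Na + glucose + BUN/2.8
= 2·144 + 5.7 + 21/2.8
= 288 + 5.70 + 7.50
= 301.2 mOsm/kg ≈ 301.2 mOsm/kg
Osmolar gap = measured − calculated = 318 − 301.2 = 16.8 mOsm/kg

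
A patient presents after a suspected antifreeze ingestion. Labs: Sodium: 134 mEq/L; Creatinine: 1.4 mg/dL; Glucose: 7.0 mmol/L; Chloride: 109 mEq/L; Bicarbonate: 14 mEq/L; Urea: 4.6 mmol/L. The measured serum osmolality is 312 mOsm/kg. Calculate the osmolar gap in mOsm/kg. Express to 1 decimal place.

32.4 mOsm/kg

Calculated osmolality = 2·Na + glucose + urea
= 2·134 + 7 + 4.6
= 268 + 7 + 4.60
= 279.6 mOsm/kg ≈ 279.6 mOsm/kg
Osmolar gap = measured − calculated = 312 − 279.6 = 32.4 mOsm/kg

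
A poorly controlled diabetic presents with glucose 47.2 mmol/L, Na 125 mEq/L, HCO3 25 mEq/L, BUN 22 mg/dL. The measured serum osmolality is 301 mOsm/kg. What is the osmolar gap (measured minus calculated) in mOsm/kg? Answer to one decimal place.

-4.1 mOsm/kg

Calculated osmolality = 2·Na + glucose + BUN/2.8
= 2·125 + 47.2 + 22/2.8
= 250 + 47.20 + 7.86
= 305.06 mOsm/kg ≈ 305.1 mOsm/kg
Osmolar gap = measured − calculated = 301 − 305.1 = -4.1 mOsm/kg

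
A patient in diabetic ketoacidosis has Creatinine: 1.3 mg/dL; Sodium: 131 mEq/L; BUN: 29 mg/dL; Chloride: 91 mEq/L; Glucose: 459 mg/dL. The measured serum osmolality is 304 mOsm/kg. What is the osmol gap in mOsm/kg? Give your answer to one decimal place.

Calculated osmolality = 2·Na + glucose/18 + BUN/2.8
= 2·131 + 459/18 + 29/2.8
= 262 + 25.50 + 10.36
= 297.86 mOsm/kg ≈ 297.9 mOsm/kg
Osmolar gap = measured − calculated = 304 − 297.9 = 6.1 mOsm/kg

6.1 mOsm/kg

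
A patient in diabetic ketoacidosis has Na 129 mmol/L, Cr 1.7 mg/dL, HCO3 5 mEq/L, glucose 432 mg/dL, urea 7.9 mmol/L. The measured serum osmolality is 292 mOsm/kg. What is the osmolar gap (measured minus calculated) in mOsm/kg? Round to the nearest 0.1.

2.1 mOsm/kg

Calculated osmolality = 2·Na + glucose/18 + urea
= 2·129 + 432/18 + 7.9
= 258 + 24 + 7.90
= 289.9 mOsm/kg ≈ 289.9 mOsm/kg
Osmolar gap = measured − calculated = 292 − 289.9 = 2.1 mOsm/kg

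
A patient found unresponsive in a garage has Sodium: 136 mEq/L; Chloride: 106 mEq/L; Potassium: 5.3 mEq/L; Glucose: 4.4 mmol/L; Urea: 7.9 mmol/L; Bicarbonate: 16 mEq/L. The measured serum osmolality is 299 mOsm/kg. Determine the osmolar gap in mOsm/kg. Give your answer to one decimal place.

14.7 mOsm/kg

Calculated osmolality = 2·Na + glucose + urea
= 2·136 + 4.4 + 7.9
= 272 + 4.40 + 7.90
= 284.3 mOsm/kg ≈ 284.3 mOsm/kg
Osmolar gap = measured − calculated = 299 − 284.3 = 14.7 mOsm/kg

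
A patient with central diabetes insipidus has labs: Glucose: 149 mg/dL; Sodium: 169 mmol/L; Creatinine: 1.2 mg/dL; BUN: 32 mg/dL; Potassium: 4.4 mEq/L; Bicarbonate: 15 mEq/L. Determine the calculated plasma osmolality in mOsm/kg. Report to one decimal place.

Calculated osmolality = 2·Na + glucose/18 + BUN/2.8
= 2·169 + 149/18 + 32/2.8
= 338 + 8.28 + 11.43
= 357.71 mOsm/kg

357.7 mOsm/kg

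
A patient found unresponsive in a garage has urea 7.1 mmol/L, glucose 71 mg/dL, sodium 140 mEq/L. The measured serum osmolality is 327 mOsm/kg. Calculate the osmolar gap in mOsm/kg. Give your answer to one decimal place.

36.0 mOsm/kg

Calculated osmolality = 2·Na + glucose/18 + urea
= 2·140 + 71/18 + 7.1
= 280 + 3.94 + 7.10
= 291.04 mOsm/kg ≈ 291.0 mOsm/kg
Osmolar gap = measured − calculated = 327 − 291.0 = 36.0 mOsm/kg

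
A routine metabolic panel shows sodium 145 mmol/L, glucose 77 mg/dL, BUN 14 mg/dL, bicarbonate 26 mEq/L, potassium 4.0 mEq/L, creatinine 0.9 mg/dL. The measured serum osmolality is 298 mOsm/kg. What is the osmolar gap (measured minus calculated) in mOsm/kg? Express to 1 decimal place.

Calculated osmolality = 2·Na + glucose/18 + BUN/2.8
= 2·145 + 77/18 + 14/2.8
= 290 + 4.28 + 5
= 299.28 mOsm/kg ≈ 299.3 mOsm/kg
Osmolar gap = measured − calculated = 298 − 299.3 = -1.3 mOsm/kg

-1.3 mOsm/kg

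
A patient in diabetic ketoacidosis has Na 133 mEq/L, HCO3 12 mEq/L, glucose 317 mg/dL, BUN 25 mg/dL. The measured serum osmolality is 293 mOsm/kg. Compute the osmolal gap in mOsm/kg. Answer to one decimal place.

Calculated osmolality = 2·Na + glucose/18 + BUN/2.8
= 2·133 + 317/18 + 25/2.8
= 266 + 17.61 + 8.93
= 292.54 mOsm/kg ≈ 292.5 mOsm/kg
Osmolar gap = measured − calculated = 293 − 292.5 = 0.5 mOsm/kg

0.5 mOsm/kg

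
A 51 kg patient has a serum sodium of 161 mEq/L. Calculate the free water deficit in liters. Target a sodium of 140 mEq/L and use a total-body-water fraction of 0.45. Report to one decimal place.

3.4 L

TBW = 0.45 · 51 = 22.95 L
Free water deficit = TBW · (Na/140 − 1)
= 22.95 · (161/140 − 1)
= 22.95 · 0.15
= 3.44 L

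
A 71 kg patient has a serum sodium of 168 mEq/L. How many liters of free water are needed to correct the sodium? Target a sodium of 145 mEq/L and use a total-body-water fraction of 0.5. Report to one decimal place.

5.6 L

TBW = 0.5 · 71 = 35.5 L
Free water deficit = TBW · (Na/145 − 1)
= 35.5 · (168/145 − 1)
= 35.5 · 0.1586
= 5.63 L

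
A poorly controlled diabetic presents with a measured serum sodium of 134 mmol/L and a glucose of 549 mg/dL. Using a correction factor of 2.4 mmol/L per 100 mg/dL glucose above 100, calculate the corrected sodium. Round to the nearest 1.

145 mmol/L

Corrected Na = measured Na + 2.4 · (glucose − 100)/100
= 134 + 2.4 · (549 − 100)/100
= 134 + 10.8
= 144.8 mmol/L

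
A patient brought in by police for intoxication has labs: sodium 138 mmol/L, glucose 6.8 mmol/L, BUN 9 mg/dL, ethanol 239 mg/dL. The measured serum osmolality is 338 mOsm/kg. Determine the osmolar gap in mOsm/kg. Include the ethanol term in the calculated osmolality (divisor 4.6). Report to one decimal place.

Calculated osmolality = 2·Na + glucose + BUN/2.8 + ethanol/4.6
= 2·138 + 6.8 + 9/2.8 + 239/4.6
= 276 + 6.80 + 3.21 + 51.96
= 337.97 mOsm/kg ≈ 338.0 mOsm/kg
Osmolar gap = measured − calculated = 338 − 338.0 = 0.0 mOsm/kg

0.0 mOsm/kg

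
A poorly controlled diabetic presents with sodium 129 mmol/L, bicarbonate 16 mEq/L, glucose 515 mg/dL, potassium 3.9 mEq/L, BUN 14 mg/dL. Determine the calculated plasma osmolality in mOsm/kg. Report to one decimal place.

291.6 mOsm/kg

Calculated osmolality = 2·Na + glucose/18 + BUN/2.8
= 2·129 + 515/18 + 14/2.8
= 258 + 28.61 + 5
= 291.61 mOsm/kg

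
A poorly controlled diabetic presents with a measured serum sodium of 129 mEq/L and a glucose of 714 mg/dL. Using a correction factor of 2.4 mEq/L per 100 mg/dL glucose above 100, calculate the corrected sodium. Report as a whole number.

144 mEq/L

Corrected Na = measured Na + 2.4 · (glucose − 100)/100
= 129 + 2.4 · (714 − 100)/100
= 129 + 14.7
= 143.7 mEq/L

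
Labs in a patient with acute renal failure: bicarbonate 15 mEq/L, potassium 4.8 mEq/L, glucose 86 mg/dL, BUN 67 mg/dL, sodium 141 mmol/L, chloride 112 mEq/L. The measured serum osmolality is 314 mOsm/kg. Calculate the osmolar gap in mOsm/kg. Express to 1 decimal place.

Calculated osmolality = 2·Na + glucose/18 + BUN/2.8
= 2·141 + 86/18 + 67/2.8
= 282 + 4.78 + 23.93
= 310.71 mOsm/kg ≈ 310.7 mOsm/kg
Osmolar gap = measured − calculated = 314 − 310.7 = 3.3 mOsm/kg

3.3 mOsm/kg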